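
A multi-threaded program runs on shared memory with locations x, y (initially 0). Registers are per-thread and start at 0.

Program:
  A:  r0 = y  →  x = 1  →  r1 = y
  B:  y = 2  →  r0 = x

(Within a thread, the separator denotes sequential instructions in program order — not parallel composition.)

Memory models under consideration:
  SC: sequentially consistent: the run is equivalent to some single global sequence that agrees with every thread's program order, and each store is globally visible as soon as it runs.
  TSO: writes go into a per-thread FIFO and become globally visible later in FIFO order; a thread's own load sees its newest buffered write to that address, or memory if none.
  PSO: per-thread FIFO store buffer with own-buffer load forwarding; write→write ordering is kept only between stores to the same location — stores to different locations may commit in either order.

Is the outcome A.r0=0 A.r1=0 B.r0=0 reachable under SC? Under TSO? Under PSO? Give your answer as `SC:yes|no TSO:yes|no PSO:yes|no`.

outcome vector order: (A.r0,A.r1,B.r0)
under SC → <0 0 1>; <0 2 0>; <0 2 1>; <2 2 0>; <2 2 1>
under TSO → <0 0 0>; <0 0 1>; <0 2 0>; <0 2 1>; <2 2 0>; <2 2 1>
under PSO → <0 0 0>; <0 0 1>; <0 2 0>; <0 2 1>; <2 2 0>; <2 2 1>
target <0 0 0> ∈ {TSO,PSO}

SC:no TSO:yes PSO:yes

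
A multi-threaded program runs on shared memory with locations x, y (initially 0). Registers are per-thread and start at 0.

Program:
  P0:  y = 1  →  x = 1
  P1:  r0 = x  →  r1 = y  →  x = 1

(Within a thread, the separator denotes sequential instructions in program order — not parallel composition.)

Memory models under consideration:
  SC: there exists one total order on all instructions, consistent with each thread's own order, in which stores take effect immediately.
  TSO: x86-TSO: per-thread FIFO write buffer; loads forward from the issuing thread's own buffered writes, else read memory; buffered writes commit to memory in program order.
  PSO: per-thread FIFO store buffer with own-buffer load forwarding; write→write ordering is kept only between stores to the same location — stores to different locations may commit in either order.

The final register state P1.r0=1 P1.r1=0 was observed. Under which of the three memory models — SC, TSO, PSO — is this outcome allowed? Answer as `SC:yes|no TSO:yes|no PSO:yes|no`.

outcome vector order: (P1.r0,P1.r1)
under SC → 00 01 11
under TSO → 00 01 11
under PSO → 00 01 10 11
target 10 ∈ {PSO}

SC:no TSO:no PSO:yes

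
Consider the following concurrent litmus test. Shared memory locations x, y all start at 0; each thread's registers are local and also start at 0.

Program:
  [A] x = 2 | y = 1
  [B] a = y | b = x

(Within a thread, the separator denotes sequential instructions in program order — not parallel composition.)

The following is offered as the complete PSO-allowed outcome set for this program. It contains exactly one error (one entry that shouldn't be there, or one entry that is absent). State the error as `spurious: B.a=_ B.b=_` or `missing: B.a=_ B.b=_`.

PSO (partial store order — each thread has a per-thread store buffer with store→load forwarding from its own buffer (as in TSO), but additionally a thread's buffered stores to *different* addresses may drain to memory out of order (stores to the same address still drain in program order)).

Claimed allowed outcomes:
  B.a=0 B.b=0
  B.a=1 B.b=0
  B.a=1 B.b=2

outcome vector order: (B.a,B.b)
[PSO] allowed = {0/0 0/2 1/0 1/2}
PSO∖claimed = {0/2}

missing: B.a=0 B.b=2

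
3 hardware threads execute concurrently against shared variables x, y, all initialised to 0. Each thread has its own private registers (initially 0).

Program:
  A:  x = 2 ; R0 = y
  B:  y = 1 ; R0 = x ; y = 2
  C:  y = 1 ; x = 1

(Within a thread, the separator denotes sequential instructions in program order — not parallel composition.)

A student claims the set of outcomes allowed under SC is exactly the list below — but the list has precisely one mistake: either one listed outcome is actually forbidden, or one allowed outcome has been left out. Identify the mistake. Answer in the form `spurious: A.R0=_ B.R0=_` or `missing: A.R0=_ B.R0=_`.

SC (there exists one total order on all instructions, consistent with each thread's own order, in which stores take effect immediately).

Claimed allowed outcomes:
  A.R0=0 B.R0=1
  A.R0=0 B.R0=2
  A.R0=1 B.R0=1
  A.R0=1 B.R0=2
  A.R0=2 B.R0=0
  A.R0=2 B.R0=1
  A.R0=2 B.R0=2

missing: A.R0=1 B.R0=0

outcome vector order: (A.R0,B.R0)
[SC] allowed = {0/1, 0/2, 1/0, 1/1, 1/2, 2/0, 2/1, 2/2}
SC∖claimed = {1/0}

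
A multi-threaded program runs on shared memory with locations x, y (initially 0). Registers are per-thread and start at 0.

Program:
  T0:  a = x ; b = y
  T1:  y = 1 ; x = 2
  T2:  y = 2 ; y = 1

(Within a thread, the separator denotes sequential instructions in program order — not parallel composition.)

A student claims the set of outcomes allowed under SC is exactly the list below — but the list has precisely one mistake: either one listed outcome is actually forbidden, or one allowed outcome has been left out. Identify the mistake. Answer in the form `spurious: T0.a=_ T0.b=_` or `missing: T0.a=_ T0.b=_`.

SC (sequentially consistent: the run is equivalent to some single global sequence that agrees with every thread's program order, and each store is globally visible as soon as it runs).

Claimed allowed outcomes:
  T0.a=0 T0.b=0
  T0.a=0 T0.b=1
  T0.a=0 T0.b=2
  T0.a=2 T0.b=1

outcome vector order: (T0.a,T0.b)
[SC] allowed = {(0,0); (0,1); (0,2); (2,1); (2,2)}
SC∖claimed = {(2,2)}

missing: T0.a=2 T0.b=2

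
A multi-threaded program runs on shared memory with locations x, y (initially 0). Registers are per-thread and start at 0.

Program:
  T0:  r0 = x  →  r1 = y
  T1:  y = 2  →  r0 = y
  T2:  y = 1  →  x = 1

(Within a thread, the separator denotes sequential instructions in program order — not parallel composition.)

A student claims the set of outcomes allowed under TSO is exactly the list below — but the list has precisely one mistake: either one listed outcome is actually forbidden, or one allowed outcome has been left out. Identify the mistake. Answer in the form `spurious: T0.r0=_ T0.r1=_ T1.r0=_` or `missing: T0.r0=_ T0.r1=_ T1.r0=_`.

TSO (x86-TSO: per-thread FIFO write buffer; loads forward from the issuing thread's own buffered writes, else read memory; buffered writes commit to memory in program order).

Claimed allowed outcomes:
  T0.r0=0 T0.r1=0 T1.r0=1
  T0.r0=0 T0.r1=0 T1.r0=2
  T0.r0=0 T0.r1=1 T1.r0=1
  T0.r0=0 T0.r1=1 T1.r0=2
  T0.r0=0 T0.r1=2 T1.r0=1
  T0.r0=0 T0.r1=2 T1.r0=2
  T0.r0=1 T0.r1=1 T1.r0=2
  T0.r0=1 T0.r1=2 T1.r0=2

missing: T0.r0=1 T0.r1=1 T1.r0=1

outcome vector order: (T0.r0,T0.r1,T1.r0)
TSO: 9 outcomes — {(0,0,1), (0,0,2), (0,1,1), (0,1,2), (0,2,1), (0,2,2), (1,1,1), (1,1,2), (1,2,2)}
TSO∖claimed = {(1,1,1)}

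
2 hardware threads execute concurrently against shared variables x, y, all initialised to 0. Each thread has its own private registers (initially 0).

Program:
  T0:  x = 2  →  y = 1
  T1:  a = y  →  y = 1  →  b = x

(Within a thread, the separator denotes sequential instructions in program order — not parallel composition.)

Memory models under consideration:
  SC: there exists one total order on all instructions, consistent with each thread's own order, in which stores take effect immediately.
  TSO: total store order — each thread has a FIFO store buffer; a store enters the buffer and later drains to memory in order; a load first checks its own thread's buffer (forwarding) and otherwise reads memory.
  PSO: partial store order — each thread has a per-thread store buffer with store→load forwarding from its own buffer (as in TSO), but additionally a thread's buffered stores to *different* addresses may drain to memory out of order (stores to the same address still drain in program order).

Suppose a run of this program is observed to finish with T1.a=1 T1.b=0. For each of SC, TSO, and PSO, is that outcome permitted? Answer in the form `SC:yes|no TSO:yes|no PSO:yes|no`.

outcome vector order: (T1.a,T1.b)
under SC → 00, 02, 12
under TSO → 00, 02, 12
under PSO → 00, 02, 10, 12
target 10 ∈ {PSO}

SC:no TSO:no PSO:yes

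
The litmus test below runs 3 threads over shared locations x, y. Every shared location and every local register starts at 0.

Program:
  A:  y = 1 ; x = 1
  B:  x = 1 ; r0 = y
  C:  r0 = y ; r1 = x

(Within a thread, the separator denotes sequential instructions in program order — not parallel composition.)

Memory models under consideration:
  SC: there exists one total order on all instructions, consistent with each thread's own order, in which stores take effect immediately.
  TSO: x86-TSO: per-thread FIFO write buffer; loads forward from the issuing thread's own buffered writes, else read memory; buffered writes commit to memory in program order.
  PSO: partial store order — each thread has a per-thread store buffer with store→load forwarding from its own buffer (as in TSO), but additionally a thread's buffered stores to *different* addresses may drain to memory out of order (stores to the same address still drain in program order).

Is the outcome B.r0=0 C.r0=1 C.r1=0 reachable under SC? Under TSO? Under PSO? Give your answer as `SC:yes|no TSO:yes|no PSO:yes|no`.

SC:no TSO:yes PSO:yes

outcome vector order: (B.r0,C.r0,C.r1)
SC: 7 outcomes — {0/0/0; 0/0/1; 0/1/1; 1/0/0; 1/0/1; 1/1/0; 1/1/1}
TSO: 8 outcomes — {0/0/0; 0/0/1; 0/1/0; 0/1/1; 1/0/0; 1/0/1; 1/1/0; 1/1/1}
PSO: 8 outcomes — {0/0/0; 0/0/1; 0/1/0; 0/1/1; 1/0/0; 1/0/1; 1/1/0; 1/1/1}
target 0/1/0 ∈ {TSO,PSO}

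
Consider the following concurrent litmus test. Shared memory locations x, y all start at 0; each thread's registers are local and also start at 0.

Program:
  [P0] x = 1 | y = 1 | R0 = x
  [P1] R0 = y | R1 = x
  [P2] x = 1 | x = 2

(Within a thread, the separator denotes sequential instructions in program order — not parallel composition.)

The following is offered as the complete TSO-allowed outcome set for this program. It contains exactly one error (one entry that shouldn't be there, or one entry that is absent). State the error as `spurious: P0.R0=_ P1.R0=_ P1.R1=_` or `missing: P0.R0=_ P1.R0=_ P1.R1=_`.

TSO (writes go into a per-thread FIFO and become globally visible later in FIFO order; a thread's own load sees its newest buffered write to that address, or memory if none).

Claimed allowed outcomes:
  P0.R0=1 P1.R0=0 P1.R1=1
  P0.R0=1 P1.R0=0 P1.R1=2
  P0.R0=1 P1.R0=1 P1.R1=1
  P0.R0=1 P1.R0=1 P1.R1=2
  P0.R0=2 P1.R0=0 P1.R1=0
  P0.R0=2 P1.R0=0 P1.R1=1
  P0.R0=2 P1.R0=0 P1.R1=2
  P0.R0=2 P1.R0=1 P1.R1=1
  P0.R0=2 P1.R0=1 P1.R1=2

missing: P0.R0=1 P1.R0=0 P1.R1=0

outcome vector order: (P0.R0,P1.R0,P1.R1)
TSO (10): (1,0,0) (1,0,1) (1,0,2) (1,1,1) (1,1,2) (2,0,0) (2,0,1) (2,0,2) (2,1,1) (2,1,2)
TSO∖claimed = {(1,0,0)}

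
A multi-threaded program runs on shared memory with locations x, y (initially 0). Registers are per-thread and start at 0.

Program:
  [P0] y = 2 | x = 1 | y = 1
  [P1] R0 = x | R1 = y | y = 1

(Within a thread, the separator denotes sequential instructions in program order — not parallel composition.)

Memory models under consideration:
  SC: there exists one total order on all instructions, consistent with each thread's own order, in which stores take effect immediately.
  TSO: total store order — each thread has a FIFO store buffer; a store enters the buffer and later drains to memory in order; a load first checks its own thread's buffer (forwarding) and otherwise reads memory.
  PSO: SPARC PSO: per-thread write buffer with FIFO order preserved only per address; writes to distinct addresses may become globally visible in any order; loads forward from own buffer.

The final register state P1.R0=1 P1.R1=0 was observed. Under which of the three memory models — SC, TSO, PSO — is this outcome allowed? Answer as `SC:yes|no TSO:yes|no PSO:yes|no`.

SC:no TSO:no PSO:yes

outcome vector order: (P1.R0,P1.R1)
SC: 5 outcomes — {0/0 0/1 0/2 1/1 1/2}
TSO: 5 outcomes — {0/0 0/1 0/2 1/1 1/2}
PSO: 6 outcomes — {0/0 0/1 0/2 1/0 1/1 1/2}
target 1/0 ∈ {PSO}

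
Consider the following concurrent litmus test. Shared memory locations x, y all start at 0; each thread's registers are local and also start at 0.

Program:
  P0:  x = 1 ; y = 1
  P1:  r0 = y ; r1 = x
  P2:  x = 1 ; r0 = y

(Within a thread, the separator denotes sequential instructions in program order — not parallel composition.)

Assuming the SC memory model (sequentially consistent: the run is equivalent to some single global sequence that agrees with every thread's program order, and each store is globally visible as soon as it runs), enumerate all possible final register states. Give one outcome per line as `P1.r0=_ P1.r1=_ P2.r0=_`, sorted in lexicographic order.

P1.r0=0 P1.r1=0 P2.r0=0
P1.r0=0 P1.r1=0 P2.r0=1
P1.r0=0 P1.r1=1 P2.r0=0
P1.r0=0 P1.r1=1 P2.r0=1
P1.r0=1 P1.r1=1 P2.r0=0
P1.r0=1 P1.r1=1 P2.r0=1

outcome vector order: (P1.r0,P1.r1,P2.r0)
|SC outcomes| = 6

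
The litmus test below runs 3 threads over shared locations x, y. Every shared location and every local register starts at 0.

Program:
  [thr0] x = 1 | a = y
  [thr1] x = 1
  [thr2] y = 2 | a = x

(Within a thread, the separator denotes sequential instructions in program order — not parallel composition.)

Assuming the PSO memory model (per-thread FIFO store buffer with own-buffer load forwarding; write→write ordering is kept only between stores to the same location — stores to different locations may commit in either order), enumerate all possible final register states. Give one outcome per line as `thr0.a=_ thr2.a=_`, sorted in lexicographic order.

thr0.a=0 thr2.a=0
thr0.a=0 thr2.a=1
thr0.a=2 thr2.a=0
thr0.a=2 thr2.a=1

outcome vector order: (thr0.a,thr2.a)
|PSO outcomes| = 4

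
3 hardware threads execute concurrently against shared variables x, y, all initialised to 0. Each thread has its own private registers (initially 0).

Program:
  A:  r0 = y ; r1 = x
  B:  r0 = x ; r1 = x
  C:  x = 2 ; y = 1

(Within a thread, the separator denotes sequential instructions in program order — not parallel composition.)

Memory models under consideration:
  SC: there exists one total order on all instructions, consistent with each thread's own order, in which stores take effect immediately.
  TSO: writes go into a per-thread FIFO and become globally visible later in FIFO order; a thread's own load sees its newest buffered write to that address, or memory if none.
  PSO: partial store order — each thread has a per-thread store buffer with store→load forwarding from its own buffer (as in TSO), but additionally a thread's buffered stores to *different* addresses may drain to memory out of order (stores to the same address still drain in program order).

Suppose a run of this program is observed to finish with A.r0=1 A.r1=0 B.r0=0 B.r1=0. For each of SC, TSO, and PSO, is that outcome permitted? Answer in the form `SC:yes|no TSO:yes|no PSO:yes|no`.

SC:no TSO:no PSO:yes

outcome vector order: (A.r0,A.r1,B.r0,B.r1)
under SC → <0 0 0 0> <0 0 0 2> <0 0 2 2> <0 2 0 0> <0 2 0 2> <0 2 2 2> <1 2 0 0> <1 2 0 2> <1 2 2 2>
under TSO → <0 0 0 0> <0 0 0 2> <0 0 2 2> <0 2 0 0> <0 2 0 2> <0 2 2 2> <1 2 0 0> <1 2 0 2> <1 2 2 2>
under PSO → <0 0 0 0> <0 0 0 2> <0 0 2 2> <0 2 0 0> <0 2 0 2> <0 2 2 2> <1 0 0 0> <1 0 0 2> <1 0 2 2> <1 2 0 0> <1 2 0 2> <1 2 2 2>
target <1 0 0 0> ∈ {PSO}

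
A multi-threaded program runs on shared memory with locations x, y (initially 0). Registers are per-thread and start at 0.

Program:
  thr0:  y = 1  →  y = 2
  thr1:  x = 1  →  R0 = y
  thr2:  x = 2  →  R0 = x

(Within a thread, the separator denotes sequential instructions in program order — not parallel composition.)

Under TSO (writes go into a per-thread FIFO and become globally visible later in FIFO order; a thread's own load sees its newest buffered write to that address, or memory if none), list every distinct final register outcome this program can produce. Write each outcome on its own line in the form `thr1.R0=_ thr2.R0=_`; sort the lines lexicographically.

thr1.R0=0 thr2.R0=1
thr1.R0=0 thr2.R0=2
thr1.R0=1 thr2.R0=1
thr1.R0=1 thr2.R0=2
thr1.R0=2 thr2.R0=1
thr1.R0=2 thr2.R0=2

outcome vector order: (thr1.R0,thr2.R0)
|TSO outcomes| = 6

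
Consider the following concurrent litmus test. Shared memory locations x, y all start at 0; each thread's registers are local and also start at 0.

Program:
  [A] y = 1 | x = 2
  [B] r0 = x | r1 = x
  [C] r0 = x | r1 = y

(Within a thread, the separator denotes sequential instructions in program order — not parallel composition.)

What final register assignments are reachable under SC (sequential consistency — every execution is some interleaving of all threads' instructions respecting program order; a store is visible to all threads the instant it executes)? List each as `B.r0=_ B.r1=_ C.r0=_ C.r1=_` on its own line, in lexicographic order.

B.r0=0 B.r1=0 C.r0=0 C.r1=0
B.r0=0 B.r1=0 C.r0=0 C.r1=1
B.r0=0 B.r1=0 C.r0=2 C.r1=1
B.r0=0 B.r1=2 C.r0=0 C.r1=0
B.r0=0 B.r1=2 C.r0=0 C.r1=1
B.r0=0 B.r1=2 C.r0=2 C.r1=1
B.r0=2 B.r1=2 C.r0=0 C.r1=0
B.r0=2 B.r1=2 C.r0=0 C.r1=1
B.r0=2 B.r1=2 C.r0=2 C.r1=1

outcome vector order: (B.r0,B.r1,C.r0,C.r1)
|SC outcomes| = 9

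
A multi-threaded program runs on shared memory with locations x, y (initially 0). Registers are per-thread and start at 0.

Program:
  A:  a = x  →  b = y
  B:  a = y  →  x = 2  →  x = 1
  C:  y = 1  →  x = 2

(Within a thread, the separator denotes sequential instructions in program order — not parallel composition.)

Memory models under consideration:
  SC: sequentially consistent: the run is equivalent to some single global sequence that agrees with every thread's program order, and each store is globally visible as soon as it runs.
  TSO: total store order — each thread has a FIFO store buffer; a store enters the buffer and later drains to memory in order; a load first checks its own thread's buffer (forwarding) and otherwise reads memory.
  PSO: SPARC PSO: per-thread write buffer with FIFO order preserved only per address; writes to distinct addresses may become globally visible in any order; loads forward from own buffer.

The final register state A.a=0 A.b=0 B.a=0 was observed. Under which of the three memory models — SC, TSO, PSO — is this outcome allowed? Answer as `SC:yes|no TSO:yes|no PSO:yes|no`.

outcome vector order: (A.a,A.b,B.a)
[SC] allowed = {000; 001; 010; 011; 100; 110; 111; 200; 210; 211}
[TSO] allowed = {000; 001; 010; 011; 100; 110; 111; 200; 210; 211}
[PSO] allowed = {000; 001; 010; 011; 100; 110; 111; 200; 201; 210; 211}
target 000 ∈ {SC,TSO,PSO}

SC:yes TSO:yes PSO:yes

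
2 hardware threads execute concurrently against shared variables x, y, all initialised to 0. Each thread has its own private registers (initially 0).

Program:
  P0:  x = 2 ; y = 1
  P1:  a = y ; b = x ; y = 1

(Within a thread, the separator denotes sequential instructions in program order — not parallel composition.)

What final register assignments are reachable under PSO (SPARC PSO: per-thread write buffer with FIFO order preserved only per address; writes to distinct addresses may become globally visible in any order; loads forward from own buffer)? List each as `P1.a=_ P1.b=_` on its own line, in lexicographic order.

outcome vector order: (P1.a,P1.b)
|PSO outcomes| = 4

P1.a=0 P1.b=0
P1.a=0 P1.b=2
P1.a=1 P1.b=0
P1.a=1 P1.b=2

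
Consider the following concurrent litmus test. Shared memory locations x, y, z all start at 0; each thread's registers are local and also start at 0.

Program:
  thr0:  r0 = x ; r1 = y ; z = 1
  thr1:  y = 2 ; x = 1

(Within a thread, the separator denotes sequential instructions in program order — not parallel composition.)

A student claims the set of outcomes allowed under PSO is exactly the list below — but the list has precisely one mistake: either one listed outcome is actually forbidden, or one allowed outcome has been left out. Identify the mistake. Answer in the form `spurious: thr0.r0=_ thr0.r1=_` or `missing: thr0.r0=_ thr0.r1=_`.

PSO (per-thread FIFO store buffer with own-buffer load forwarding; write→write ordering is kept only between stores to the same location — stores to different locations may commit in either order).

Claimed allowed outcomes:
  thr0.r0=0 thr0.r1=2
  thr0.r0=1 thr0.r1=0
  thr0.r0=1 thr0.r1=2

outcome vector order: (thr0.r0,thr0.r1)
under PSO → (0,0); (0,2); (1,0); (1,2)
PSO∖claimed = {(0,0)}

missing: thr0.r0=0 thr0.r1=0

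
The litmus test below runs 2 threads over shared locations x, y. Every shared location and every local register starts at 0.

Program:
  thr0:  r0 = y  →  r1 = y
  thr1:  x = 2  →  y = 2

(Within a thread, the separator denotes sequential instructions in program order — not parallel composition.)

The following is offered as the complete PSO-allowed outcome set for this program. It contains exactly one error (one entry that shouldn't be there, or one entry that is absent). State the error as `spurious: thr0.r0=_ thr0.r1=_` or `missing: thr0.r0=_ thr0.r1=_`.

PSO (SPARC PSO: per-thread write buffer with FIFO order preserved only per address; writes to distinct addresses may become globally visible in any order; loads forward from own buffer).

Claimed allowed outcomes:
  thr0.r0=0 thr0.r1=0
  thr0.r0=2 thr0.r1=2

missing: thr0.r0=0 thr0.r1=2

outcome vector order: (thr0.r0,thr0.r1)
PSO: 3 outcomes — {<0 0>; <0 2>; <2 2>}
PSO∖claimed = {<0 2>}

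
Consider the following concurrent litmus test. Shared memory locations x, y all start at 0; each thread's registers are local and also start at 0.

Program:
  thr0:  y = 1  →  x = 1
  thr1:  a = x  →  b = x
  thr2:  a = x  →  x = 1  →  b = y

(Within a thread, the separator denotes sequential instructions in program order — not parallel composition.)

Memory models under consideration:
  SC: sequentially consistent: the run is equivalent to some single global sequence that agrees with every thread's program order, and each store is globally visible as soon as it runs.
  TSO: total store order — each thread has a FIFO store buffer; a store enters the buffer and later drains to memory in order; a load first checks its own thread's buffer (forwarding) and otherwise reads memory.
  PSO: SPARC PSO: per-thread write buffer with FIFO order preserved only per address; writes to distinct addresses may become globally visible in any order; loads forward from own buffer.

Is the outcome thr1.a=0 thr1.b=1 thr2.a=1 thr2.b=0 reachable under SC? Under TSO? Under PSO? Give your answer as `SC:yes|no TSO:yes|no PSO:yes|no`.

outcome vector order: (thr1.a,thr1.b,thr2.a,thr2.b)
[SC] allowed = {0/0/0/0, 0/0/0/1, 0/0/1/1, 0/1/0/0, 0/1/0/1, 0/1/1/1, 1/1/0/0, 1/1/0/1, 1/1/1/1}
[TSO] allowed = {0/0/0/0, 0/0/0/1, 0/0/1/1, 0/1/0/0, 0/1/0/1, 0/1/1/1, 1/1/0/0, 1/1/0/1, 1/1/1/1}
[PSO] allowed = {0/0/0/0, 0/0/0/1, 0/0/1/0, 0/0/1/1, 0/1/0/0, 0/1/0/1, 0/1/1/0, 0/1/1/1, 1/1/0/0, 1/1/0/1, 1/1/1/0, 1/1/1/1}
target 0/1/1/0 ∈ {PSO}

SC:no TSO:no PSO:yes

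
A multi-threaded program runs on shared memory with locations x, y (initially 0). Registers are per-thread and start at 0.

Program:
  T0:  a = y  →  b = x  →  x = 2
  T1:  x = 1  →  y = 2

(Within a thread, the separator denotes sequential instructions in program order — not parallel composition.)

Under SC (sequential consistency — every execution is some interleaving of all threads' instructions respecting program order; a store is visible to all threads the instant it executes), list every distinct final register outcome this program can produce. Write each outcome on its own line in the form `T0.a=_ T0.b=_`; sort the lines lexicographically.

T0.a=0 T0.b=0
T0.a=0 T0.b=1
T0.a=2 T0.b=1

outcome vector order: (T0.a,T0.b)
|SC outcomes| = 3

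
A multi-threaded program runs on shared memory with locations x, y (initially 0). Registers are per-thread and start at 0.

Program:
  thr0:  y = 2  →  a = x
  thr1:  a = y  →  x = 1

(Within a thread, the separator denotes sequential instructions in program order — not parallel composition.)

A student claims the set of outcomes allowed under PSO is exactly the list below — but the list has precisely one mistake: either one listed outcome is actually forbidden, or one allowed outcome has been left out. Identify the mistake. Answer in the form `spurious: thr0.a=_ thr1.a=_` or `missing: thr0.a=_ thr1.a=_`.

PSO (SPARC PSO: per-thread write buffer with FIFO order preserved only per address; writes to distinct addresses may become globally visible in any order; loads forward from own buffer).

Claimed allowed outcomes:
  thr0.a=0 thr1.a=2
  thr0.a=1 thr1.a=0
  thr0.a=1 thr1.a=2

outcome vector order: (thr0.a,thr1.a)
under PSO → 00; 02; 10; 12
PSO∖claimed = {00}

missing: thr0.a=0 thr1.a=0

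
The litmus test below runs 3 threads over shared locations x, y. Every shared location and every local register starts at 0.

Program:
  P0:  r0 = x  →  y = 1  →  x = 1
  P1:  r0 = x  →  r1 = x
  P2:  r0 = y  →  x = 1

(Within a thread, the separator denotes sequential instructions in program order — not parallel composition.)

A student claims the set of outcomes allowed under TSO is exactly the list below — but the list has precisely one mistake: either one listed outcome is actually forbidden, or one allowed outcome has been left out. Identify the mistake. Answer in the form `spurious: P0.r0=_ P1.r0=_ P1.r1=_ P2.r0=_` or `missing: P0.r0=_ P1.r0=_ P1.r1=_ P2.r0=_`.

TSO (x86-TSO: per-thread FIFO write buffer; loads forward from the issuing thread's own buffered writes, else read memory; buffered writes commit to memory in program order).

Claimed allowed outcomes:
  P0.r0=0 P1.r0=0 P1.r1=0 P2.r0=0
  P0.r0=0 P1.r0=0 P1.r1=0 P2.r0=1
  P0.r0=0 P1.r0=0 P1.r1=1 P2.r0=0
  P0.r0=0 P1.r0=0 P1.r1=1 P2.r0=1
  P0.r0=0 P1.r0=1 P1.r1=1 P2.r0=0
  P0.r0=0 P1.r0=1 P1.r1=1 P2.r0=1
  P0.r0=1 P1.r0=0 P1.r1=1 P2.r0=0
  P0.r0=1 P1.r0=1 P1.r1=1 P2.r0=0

missing: P0.r0=1 P1.r0=0 P1.r1=0 P2.r0=0

outcome vector order: (P0.r0,P1.r0,P1.r1,P2.r0)
[TSO] allowed = {(0,0,0,0); (0,0,0,1); (0,0,1,0); (0,0,1,1); (0,1,1,0); (0,1,1,1); (1,0,0,0); (1,0,1,0); (1,1,1,0)}
TSO∖claimed = {(1,0,0,0)}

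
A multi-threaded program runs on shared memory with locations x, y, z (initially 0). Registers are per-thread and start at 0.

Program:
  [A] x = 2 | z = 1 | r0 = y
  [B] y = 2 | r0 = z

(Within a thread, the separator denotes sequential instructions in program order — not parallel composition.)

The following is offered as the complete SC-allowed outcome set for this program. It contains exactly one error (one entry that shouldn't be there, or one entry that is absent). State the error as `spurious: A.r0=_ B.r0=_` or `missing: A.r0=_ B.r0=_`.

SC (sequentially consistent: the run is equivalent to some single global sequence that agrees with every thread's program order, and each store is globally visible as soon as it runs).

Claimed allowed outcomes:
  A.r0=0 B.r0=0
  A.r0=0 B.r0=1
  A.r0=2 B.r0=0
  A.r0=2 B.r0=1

outcome vector order: (A.r0,B.r0)
SC (3): <0 1> <2 0> <2 1>
claimed∖SC = {<0 0>}

spurious: A.r0=0 B.r0=0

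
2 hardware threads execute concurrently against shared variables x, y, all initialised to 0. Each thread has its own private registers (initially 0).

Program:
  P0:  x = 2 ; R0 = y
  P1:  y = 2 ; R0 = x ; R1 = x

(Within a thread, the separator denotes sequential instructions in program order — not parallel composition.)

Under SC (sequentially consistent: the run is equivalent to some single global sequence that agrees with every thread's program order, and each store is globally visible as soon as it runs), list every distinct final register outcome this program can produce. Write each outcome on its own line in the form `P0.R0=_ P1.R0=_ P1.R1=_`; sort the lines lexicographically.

outcome vector order: (P0.R0,P1.R0,P1.R1)
|SC outcomes| = 4

P0.R0=0 P1.R0=2 P1.R1=2
P0.R0=2 P1.R0=0 P1.R1=0
P0.R0=2 P1.R0=0 P1.R1=2
P0.R0=2 P1.R0=2 P1.R1=2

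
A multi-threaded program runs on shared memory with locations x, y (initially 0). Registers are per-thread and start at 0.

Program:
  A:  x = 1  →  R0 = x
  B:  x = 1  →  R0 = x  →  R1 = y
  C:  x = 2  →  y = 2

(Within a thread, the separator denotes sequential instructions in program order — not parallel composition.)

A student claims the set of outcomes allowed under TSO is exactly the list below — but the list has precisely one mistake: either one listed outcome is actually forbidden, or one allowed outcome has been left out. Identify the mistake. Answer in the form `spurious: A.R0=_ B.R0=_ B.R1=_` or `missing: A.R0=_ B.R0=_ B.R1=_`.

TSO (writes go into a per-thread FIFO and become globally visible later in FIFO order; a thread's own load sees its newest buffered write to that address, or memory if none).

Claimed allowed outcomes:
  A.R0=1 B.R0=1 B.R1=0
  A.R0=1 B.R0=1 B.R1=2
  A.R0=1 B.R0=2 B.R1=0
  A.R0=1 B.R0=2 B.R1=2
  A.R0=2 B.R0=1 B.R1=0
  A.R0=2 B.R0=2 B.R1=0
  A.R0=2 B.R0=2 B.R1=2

missing: A.R0=2 B.R0=1 B.R1=2

outcome vector order: (A.R0,B.R0,B.R1)
TSO: 8 outcomes — {1/1/0 1/1/2 1/2/0 1/2/2 2/1/0 2/1/2 2/2/0 2/2/2}
TSO∖claimed = {2/1/2}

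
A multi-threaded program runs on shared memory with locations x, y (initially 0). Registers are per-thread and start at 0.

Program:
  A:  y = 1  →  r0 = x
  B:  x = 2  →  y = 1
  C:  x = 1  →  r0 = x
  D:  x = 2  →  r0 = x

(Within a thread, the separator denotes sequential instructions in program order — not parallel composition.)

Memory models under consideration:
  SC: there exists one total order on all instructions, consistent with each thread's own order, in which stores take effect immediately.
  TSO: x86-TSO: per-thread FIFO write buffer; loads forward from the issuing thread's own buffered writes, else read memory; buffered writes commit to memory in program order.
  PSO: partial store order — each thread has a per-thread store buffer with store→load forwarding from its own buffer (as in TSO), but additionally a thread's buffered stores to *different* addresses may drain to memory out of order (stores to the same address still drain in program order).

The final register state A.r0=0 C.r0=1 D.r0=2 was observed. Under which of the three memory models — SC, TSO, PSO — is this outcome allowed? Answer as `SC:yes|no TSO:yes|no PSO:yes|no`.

SC:yes TSO:yes PSO:yes

outcome vector order: (A.r0,C.r0,D.r0)
SC: 12 outcomes — {<0 1 1> <0 1 2> <0 2 1> <0 2 2> <1 1 1> <1 1 2> <1 2 1> <1 2 2> <2 1 1> <2 1 2> <2 2 1> <2 2 2>}
TSO: 12 outcomes — {<0 1 1> <0 1 2> <0 2 1> <0 2 2> <1 1 1> <1 1 2> <1 2 1> <1 2 2> <2 1 1> <2 1 2> <2 2 1> <2 2 2>}
PSO: 12 outcomes — {<0 1 1> <0 1 2> <0 2 1> <0 2 2> <1 1 1> <1 1 2> <1 2 1> <1 2 2> <2 1 1> <2 1 2> <2 2 1> <2 2 2>}
target <0 1 2> ∈ {SC,TSO,PSO}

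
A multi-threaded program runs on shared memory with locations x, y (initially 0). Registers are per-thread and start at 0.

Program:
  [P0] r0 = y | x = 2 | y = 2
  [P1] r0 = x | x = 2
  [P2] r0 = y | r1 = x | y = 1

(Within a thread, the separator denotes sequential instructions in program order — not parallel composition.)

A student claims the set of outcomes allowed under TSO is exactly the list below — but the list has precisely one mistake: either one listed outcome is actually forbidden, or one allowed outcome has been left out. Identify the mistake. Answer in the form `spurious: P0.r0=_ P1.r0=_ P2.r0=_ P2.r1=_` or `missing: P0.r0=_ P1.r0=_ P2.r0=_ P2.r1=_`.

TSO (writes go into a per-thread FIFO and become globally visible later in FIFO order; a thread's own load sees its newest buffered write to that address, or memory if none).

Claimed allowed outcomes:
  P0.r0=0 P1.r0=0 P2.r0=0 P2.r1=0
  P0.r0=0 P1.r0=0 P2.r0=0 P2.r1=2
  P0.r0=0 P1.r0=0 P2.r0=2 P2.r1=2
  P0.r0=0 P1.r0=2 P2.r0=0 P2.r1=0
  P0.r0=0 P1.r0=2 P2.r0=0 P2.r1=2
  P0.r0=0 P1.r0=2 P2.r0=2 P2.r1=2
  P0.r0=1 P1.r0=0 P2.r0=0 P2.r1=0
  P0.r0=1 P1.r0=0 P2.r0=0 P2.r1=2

outcome vector order: (P0.r0,P1.r0,P2.r0,P2.r1)
TSO (9): 0/0/0/0; 0/0/0/2; 0/0/2/2; 0/2/0/0; 0/2/0/2; 0/2/2/2; 1/0/0/0; 1/0/0/2; 1/2/0/0
TSO∖claimed = {1/2/0/0}

missing: P0.r0=1 P1.r0=2 P2.r0=0 P2.r1=0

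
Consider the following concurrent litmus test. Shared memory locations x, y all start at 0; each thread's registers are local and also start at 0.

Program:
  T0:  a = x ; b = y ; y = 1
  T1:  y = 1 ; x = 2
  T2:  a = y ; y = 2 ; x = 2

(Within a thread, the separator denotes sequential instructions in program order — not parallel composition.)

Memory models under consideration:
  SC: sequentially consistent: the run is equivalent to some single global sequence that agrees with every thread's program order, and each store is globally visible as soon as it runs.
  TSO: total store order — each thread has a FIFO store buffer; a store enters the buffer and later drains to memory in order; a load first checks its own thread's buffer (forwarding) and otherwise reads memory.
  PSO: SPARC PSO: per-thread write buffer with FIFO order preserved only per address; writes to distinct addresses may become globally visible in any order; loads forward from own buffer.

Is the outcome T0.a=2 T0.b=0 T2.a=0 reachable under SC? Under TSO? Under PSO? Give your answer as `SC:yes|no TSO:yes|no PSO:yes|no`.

outcome vector order: (T0.a,T0.b,T2.a)
SC (10): 000 001 010 011 020 021 210 211 220 221
TSO (10): 000 001 010 011 020 021 210 211 220 221
PSO (12): 000 001 010 011 020 021 200 201 210 211 220 221
target 200 ∈ {PSO}

SC:no TSO:no PSO:yes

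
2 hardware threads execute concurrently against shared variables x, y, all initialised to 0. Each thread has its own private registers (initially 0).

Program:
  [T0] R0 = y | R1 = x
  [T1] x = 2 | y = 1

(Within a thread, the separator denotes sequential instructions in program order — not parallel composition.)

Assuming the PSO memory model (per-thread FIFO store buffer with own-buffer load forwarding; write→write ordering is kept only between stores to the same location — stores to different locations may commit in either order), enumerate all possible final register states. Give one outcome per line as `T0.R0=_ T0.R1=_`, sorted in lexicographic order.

T0.R0=0 T0.R1=0
T0.R0=0 T0.R1=2
T0.R0=1 T0.R1=0
T0.R0=1 T0.R1=2

outcome vector order: (T0.R0,T0.R1)
|PSO outcomes| = 4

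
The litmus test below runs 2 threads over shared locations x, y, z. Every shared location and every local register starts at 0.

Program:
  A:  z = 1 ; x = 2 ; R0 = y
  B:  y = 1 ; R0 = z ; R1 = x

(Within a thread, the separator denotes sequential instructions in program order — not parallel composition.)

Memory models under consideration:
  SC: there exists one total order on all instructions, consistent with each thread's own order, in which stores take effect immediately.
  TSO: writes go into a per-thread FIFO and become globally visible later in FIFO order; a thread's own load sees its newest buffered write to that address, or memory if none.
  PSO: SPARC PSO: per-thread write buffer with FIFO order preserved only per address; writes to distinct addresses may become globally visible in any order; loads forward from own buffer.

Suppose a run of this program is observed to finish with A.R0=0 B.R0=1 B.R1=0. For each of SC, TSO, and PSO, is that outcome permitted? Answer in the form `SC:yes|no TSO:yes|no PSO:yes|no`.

outcome vector order: (A.R0,B.R0,B.R1)
[SC] allowed = {<0 1 2>, <1 0 0>, <1 0 2>, <1 1 0>, <1 1 2>}
[TSO] allowed = {<0 0 0>, <0 0 2>, <0 1 0>, <0 1 2>, <1 0 0>, <1 0 2>, <1 1 0>, <1 1 2>}
[PSO] allowed = {<0 0 0>, <0 0 2>, <0 1 0>, <0 1 2>, <1 0 0>, <1 0 2>, <1 1 0>, <1 1 2>}
target <0 1 0> ∈ {TSO,PSO}

SC:no TSO:yes PSO:yes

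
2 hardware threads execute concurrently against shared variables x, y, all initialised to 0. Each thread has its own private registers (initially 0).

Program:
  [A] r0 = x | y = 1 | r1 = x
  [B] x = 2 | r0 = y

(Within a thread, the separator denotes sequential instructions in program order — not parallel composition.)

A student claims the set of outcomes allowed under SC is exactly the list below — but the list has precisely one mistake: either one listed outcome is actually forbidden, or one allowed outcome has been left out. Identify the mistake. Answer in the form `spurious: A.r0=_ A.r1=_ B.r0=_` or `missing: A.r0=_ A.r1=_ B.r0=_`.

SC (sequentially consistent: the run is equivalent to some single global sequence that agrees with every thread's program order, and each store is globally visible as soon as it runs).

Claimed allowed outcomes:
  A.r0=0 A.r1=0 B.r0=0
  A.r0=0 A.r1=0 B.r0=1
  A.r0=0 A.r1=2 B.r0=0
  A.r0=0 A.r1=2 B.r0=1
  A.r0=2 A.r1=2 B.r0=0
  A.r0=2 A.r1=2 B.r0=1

outcome vector order: (A.r0,A.r1,B.r0)
[SC] allowed = {001 020 021 220 221}
claimed∖SC = {000}

spurious: A.r0=0 A.r1=0 B.r0=0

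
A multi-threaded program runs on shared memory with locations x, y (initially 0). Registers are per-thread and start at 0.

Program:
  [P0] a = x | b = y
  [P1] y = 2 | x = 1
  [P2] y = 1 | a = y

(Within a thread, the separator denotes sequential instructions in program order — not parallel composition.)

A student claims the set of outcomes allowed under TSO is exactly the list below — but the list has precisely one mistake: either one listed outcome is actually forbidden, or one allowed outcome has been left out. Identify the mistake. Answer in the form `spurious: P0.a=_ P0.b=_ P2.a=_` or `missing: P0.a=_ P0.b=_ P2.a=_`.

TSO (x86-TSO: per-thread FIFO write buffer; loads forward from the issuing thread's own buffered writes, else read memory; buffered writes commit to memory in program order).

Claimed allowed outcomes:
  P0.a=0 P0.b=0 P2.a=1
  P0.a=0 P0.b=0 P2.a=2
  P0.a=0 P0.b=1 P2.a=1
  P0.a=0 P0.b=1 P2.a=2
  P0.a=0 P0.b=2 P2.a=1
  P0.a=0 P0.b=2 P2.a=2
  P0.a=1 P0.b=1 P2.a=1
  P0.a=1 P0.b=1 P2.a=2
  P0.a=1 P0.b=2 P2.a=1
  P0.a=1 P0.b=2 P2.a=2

outcome vector order: (P0.a,P0.b,P2.a)
TSO (9): <0 0 1>; <0 0 2>; <0 1 1>; <0 1 2>; <0 2 1>; <0 2 2>; <1 1 1>; <1 2 1>; <1 2 2>
claimed∖TSO = {<1 1 2>}

spurious: P0.a=1 P0.b=1 P2.a=2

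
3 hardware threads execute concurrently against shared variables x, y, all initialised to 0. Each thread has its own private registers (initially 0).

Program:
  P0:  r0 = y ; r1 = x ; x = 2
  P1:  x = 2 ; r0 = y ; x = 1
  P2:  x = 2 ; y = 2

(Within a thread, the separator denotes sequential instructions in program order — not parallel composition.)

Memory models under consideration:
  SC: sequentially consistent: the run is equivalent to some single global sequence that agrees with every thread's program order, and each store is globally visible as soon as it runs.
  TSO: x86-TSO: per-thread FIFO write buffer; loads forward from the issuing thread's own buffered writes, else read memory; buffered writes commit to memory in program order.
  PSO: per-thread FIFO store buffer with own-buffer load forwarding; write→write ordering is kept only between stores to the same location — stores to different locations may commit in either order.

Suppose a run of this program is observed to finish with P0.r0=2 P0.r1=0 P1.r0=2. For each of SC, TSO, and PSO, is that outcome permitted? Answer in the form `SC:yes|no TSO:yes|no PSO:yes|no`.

outcome vector order: (P0.r0,P0.r1,P1.r0)
SC: 10 outcomes — {(0,0,0), (0,0,2), (0,1,0), (0,1,2), (0,2,0), (0,2,2), (2,1,0), (2,1,2), (2,2,0), (2,2,2)}
TSO: 10 outcomes — {(0,0,0), (0,0,2), (0,1,0), (0,1,2), (0,2,0), (0,2,2), (2,1,0), (2,1,2), (2,2,0), (2,2,2)}
PSO: 12 outcomes — {(0,0,0), (0,0,2), (0,1,0), (0,1,2), (0,2,0), (0,2,2), (2,0,0), (2,0,2), (2,1,0), (2,1,2), (2,2,0), (2,2,2)}
target (2,0,2) ∈ {PSO}

SC:no TSO:no PSO:yes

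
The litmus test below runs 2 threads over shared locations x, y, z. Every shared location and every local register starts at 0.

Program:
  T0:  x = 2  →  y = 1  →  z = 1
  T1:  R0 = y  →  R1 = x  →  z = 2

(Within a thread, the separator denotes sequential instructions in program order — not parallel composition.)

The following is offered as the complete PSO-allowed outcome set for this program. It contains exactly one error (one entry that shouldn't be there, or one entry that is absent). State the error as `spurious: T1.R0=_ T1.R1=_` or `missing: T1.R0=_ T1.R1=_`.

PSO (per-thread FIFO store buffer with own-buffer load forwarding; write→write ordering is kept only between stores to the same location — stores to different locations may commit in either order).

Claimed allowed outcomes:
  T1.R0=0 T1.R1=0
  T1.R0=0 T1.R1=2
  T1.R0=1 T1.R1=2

missing: T1.R0=1 T1.R1=0

outcome vector order: (T1.R0,T1.R1)
PSO: 4 outcomes — {<0 0> <0 2> <1 0> <1 2>}
PSO∖claimed = {<1 0>}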